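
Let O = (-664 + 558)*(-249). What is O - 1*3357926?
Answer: -3331532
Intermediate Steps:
O = 26394 (O = -106*(-249) = 26394)
O - 1*3357926 = 26394 - 1*3357926 = 26394 - 3357926 = -3331532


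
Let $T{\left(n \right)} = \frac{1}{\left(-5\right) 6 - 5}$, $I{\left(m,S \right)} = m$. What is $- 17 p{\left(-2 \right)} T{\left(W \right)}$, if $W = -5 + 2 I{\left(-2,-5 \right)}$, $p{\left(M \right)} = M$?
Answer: $- \frac{34}{35} \approx -0.97143$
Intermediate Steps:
$W = -9$ ($W = -5 + 2 \left(-2\right) = -5 - 4 = -9$)
$T{\left(n \right)} = - \frac{1}{35}$ ($T{\left(n \right)} = \frac{1}{-30 - 5} = \frac{1}{-35} = - \frac{1}{35}$)
$- 17 p{\left(-2 \right)} T{\left(W \right)} = \left(-17\right) \left(-2\right) \left(- \frac{1}{35}\right) = 34 \left(- \frac{1}{35}\right) = - \frac{34}{35}$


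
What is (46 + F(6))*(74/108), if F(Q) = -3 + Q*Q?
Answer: 2923/54 ≈ 54.130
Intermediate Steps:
F(Q) = -3 + Q²
(46 + F(6))*(74/108) = (46 + (-3 + 6²))*(74/108) = (46 + (-3 + 36))*(74*(1/108)) = (46 + 33)*(37/54) = 79*(37/54) = 2923/54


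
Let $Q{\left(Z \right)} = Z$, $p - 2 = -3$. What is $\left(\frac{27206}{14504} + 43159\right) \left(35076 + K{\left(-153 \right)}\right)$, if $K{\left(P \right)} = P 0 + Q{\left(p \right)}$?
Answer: $\frac{10978568685325}{7252} \approx 1.5139 \cdot 10^{9}$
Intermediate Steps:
$p = -1$ ($p = 2 - 3 = -1$)
$K{\left(P \right)} = -1$ ($K{\left(P \right)} = P 0 - 1 = 0 - 1 = -1$)
$\left(\frac{27206}{14504} + 43159\right) \left(35076 + K{\left(-153 \right)}\right) = \left(\frac{27206}{14504} + 43159\right) \left(35076 - 1\right) = \left(27206 \cdot \frac{1}{14504} + 43159\right) 35075 = \left(\frac{13603}{7252} + 43159\right) 35075 = \frac{313002671}{7252} \cdot 35075 = \frac{10978568685325}{7252}$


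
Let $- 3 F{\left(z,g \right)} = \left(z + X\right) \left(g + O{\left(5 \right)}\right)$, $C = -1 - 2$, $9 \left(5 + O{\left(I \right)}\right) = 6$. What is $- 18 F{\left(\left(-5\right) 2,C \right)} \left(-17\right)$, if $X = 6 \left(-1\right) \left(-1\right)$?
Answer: $-2992$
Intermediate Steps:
$O{\left(I \right)} = - \frac{13}{3}$ ($O{\left(I \right)} = -5 + \frac{1}{9} \cdot 6 = -5 + \frac{2}{3} = - \frac{13}{3}$)
$C = -3$
$X = 6$ ($X = \left(-6\right) \left(-1\right) = 6$)
$F{\left(z,g \right)} = - \frac{\left(6 + z\right) \left(- \frac{13}{3} + g\right)}{3}$ ($F{\left(z,g \right)} = - \frac{\left(z + 6\right) \left(g - \frac{13}{3}\right)}{3} = - \frac{\left(6 + z\right) \left(- \frac{13}{3} + g\right)}{3}$)
$- 18 F{\left(\left(-5\right) 2,C \right)} \left(-17\right) = - 18 \left(\frac{26}{3} - -6 + \frac{13 \left(\left(-5\right) 2\right)}{9} - - \left(-5\right) 2\right) \left(-17\right) = - 18 \left(\frac{26}{3} + 6 + \frac{13}{9} \left(-10\right) - \left(-1\right) \left(-10\right)\right) \left(-17\right) = - 18 \left(\frac{26}{3} + 6 - \frac{130}{9} - 10\right) \left(-17\right) = \left(-18\right) \left(- \frac{88}{9}\right) \left(-17\right) = 176 \left(-17\right) = -2992$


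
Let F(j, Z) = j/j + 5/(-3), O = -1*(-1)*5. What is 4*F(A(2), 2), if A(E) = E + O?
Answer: -8/3 ≈ -2.6667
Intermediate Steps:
O = 5 (O = 1*5 = 5)
A(E) = 5 + E (A(E) = E + 5 = 5 + E)
F(j, Z) = -⅔ (F(j, Z) = 1 + 5*(-⅓) = 1 - 5/3 = -⅔)
4*F(A(2), 2) = 4*(-⅔) = -8/3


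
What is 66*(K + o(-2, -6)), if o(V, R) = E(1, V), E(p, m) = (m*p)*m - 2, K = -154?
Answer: -10032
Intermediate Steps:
E(p, m) = -2 + p*m² (E(p, m) = p*m² - 2 = -2 + p*m²)
o(V, R) = -2 + V² (o(V, R) = -2 + 1*V² = -2 + V²)
66*(K + o(-2, -6)) = 66*(-154 + (-2 + (-2)²)) = 66*(-154 + (-2 + 4)) = 66*(-154 + 2) = 66*(-152) = -10032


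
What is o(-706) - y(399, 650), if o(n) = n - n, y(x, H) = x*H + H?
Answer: -260000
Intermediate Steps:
y(x, H) = H + H*x (y(x, H) = H*x + H = H + H*x)
o(n) = 0
o(-706) - y(399, 650) = 0 - 650*(1 + 399) = 0 - 650*400 = 0 - 1*260000 = 0 - 260000 = -260000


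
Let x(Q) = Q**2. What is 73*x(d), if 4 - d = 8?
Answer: 1168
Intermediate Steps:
d = -4 (d = 4 - 1*8 = 4 - 8 = -4)
73*x(d) = 73*(-4)**2 = 73*16 = 1168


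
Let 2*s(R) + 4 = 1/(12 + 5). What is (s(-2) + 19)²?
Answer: 335241/1156 ≈ 290.00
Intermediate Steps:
s(R) = -67/34 (s(R) = -2 + 1/(2*(12 + 5)) = -2 + (½)/17 = -2 + (½)*(1/17) = -2 + 1/34 = -67/34)
(s(-2) + 19)² = (-67/34 + 19)² = (579/34)² = 335241/1156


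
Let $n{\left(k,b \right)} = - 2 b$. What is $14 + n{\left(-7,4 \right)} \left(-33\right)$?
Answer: $278$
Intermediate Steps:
$14 + n{\left(-7,4 \right)} \left(-33\right) = 14 + \left(-2\right) 4 \left(-33\right) = 14 - -264 = 14 + 264 = 278$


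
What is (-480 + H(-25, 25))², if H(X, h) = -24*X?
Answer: 14400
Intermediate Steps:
(-480 + H(-25, 25))² = (-480 - 24*(-25))² = (-480 + 600)² = 120² = 14400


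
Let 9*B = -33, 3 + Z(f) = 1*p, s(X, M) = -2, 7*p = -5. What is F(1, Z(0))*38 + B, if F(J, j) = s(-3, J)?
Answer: -239/3 ≈ -79.667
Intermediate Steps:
p = -5/7 (p = (⅐)*(-5) = -5/7 ≈ -0.71429)
Z(f) = -26/7 (Z(f) = -3 + 1*(-5/7) = -3 - 5/7 = -26/7)
F(J, j) = -2
B = -11/3 (B = (⅑)*(-33) = -11/3 ≈ -3.6667)
F(1, Z(0))*38 + B = -2*38 - 11/3 = -76 - 11/3 = -239/3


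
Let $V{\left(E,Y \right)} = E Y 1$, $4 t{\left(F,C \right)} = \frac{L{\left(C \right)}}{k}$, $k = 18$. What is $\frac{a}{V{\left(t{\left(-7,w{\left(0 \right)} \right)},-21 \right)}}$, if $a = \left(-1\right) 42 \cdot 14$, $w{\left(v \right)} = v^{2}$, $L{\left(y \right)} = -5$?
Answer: $- \frac{2016}{5} \approx -403.2$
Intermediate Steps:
$t{\left(F,C \right)} = - \frac{5}{72}$ ($t{\left(F,C \right)} = \frac{\left(-5\right) \frac{1}{18}}{4} = \frac{1}{4} \left(- \frac{5}{18}\right) = - \frac{5}{72}$)
$a = -588$ ($a = \left(-42\right) 14 = -588$)
$V{\left(E,Y \right)} = E Y$
$\frac{a}{V{\left(t{\left(-7,w{\left(0 \right)} \right)},-21 \right)}} = - \frac{588}{\left(- \frac{5}{72}\right) \left(-21\right)} = - \frac{588}{\frac{35}{24}} = \left(-588\right) \frac{24}{35} = - \frac{2016}{5}$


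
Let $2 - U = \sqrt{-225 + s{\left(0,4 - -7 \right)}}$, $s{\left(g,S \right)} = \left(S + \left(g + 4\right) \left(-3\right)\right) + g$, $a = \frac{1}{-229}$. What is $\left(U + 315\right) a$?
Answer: $- \frac{317}{229} + \frac{i \sqrt{226}}{229} \approx -1.3843 + 0.065648 i$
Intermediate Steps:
$a = - \frac{1}{229} \approx -0.0043668$
$s{\left(g,S \right)} = -12 + S - 2 g$ ($s{\left(g,S \right)} = \left(S + \left(4 + g\right) \left(-3\right)\right) + g = \left(S - \left(12 + 3 g\right)\right) + g = \left(-12 + S - 3 g\right) + g = -12 + S - 2 g$)
$U = 2 - i \sqrt{226}$ ($U = 2 - \sqrt{-225 - 1} = 2 - \sqrt{-226} = 2 - i \sqrt{226} \approx 2.0 - 15.033 i$)
$\left(U + 315\right) a = \left(\left(2 - i \sqrt{226}\right) + 315\right) \left(- \frac{1}{229}\right) = \left(317 - i \sqrt{226}\right) \left(- \frac{1}{229}\right) = - \frac{317}{229} + \frac{i \sqrt{226}}{229}$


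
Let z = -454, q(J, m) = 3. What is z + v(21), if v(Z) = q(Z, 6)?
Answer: -451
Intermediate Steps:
v(Z) = 3
z + v(21) = -454 + 3 = -451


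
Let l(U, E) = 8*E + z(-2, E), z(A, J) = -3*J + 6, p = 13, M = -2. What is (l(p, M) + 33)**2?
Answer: 841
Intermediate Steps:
z(A, J) = 6 - 3*J
l(U, E) = 6 + 5*E (l(U, E) = 8*E + (6 - 3*E) = 6 + 5*E)
(l(p, M) + 33)**2 = ((6 + 5*(-2)) + 33)**2 = ((6 - 10) + 33)**2 = (-4 + 33)**2 = 29**2 = 841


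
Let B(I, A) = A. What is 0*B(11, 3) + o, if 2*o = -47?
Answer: -47/2 ≈ -23.500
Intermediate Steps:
o = -47/2 (o = (½)*(-47) = -47/2 ≈ -23.500)
0*B(11, 3) + o = 0*3 - 47/2 = 0 - 47/2 = -47/2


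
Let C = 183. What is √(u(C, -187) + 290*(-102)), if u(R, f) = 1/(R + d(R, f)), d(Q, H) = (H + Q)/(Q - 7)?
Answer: 2*I*√479333465834/8051 ≈ 171.99*I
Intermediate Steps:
d(Q, H) = (H + Q)/(-7 + Q)
u(R, f) = 1/(R + (R + f)/(-7 + R)) (u(R, f) = 1/(R + (f + R)/(-7 + R)) = 1/(R + (R + f)/(-7 + R)))
√(u(C, -187) + 290*(-102)) = √((-7 + 183)/(183 - 187 + 183*(-7 + 183)) + 290*(-102)) = √(176/(183 - 187 + 183*176) - 29580) = √(176/(183 - 187 + 32208) - 29580) = √(176/32204 - 29580) = √((1/32204)*176 - 29580) = √(44/8051 - 29580) = √(-238148536/8051) = 2*I*√479333465834/8051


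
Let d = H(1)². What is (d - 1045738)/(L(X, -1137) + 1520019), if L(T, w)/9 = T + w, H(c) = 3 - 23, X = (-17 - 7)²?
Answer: -174223/252495 ≈ -0.69001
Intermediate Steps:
X = 576 (X = (-24)² = 576)
H(c) = -20
L(T, w) = 9*T + 9*w (L(T, w) = 9*(T + w) = 9*T + 9*w)
d = 400 (d = (-20)² = 400)
(d - 1045738)/(L(X, -1137) + 1520019) = (400 - 1045738)/((9*576 + 9*(-1137)) + 1520019) = -1045338/((5184 - 10233) + 1520019) = -1045338/(-5049 + 1520019) = -1045338/1514970 = -1045338*1/1514970 = -174223/252495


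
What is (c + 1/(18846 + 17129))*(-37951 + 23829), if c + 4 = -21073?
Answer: 10707936935028/35975 ≈ 2.9765e+8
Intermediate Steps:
c = -21077 (c = -4 - 21073 = -21077)
(c + 1/(18846 + 17129))*(-37951 + 23829) = (-21077 + 1/(18846 + 17129))*(-37951 + 23829) = (-21077 + 1/35975)*(-14122) = -758245074/35975*(-14122) = 10707936935028/35975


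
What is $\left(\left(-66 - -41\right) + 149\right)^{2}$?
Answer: $15376$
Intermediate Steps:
$\left(\left(-66 - -41\right) + 149\right)^{2} = \left(\left(-66 + 41\right) + 149\right)^{2} = \left(-25 + 149\right)^{2} = 124^{2} = 15376$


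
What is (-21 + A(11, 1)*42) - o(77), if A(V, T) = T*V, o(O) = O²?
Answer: -5488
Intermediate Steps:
(-21 + A(11, 1)*42) - o(77) = (-21 + (1*11)*42) - 1*77² = (-21 + 11*42) - 1*5929 = (-21 + 462) - 5929 = 441 - 5929 = -5488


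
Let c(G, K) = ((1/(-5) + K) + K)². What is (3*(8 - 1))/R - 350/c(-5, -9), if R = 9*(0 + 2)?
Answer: 781/7098 ≈ 0.11003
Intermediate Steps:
R = 18 (R = 9*2 = 18)
c(G, K) = (-⅕ + 2*K)² (c(G, K) = ((-⅕ + K) + K)² = (-⅕ + 2*K)²)
(3*(8 - 1))/R - 350/c(-5, -9) = (3*(8 - 1))/18 - 350*25/(-1 + 10*(-9))² = (3*7)*(1/18) - 350*25/(-1 - 90)² = 21*(1/18) - 350/((1/25)*(-91)²) = 7/6 - 350/((1/25)*8281) = 7/6 - 350/8281/25 = 7/6 - 350*25/8281 = 7/6 - 1250/1183 = 781/7098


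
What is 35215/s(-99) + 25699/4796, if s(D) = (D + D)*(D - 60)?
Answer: 44452139/6863076 ≈ 6.4770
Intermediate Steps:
s(D) = 2*D*(-60 + D) (s(D) = (2*D)*(-60 + D) = 2*D*(-60 + D))
35215/s(-99) + 25699/4796 = 35215/((2*(-99)*(-60 - 99))) + 25699/4796 = 35215/((2*(-99)*(-159))) + 25699*(1/4796) = 35215/31482 + 25699/4796 = 44452139/6863076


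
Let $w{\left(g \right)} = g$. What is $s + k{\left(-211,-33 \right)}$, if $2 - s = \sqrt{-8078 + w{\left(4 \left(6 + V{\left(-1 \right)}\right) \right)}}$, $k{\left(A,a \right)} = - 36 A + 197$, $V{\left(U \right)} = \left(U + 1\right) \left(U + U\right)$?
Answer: $7795 - i \sqrt{8054} \approx 7795.0 - 89.744 i$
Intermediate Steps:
$V{\left(U \right)} = 2 U \left(1 + U\right)$ ($V{\left(U \right)} = \left(1 + U\right) 2 U = 2 U \left(1 + U\right)$)
$k{\left(A,a \right)} = 197 - 36 A$
$s = 2 - i \sqrt{8054}$ ($s = 2 - \sqrt{-8078 + 4 \left(6 + 2 \left(-1\right) \left(1 - 1\right)\right)} = 2 - \sqrt{-8078 + 4 \left(6 + 2 \left(-1\right) 0\right)} = 2 - \sqrt{-8078 + 4 \left(6 + 0\right)} = 2 - \sqrt{-8078 + 4 \cdot 6} = 2 - \sqrt{-8078 + 24} = 2 - \sqrt{-8054} = 2 - i \sqrt{8054} \approx 2.0 - 89.744 i$)
$s + k{\left(-211,-33 \right)} = \left(2 - i \sqrt{8054}\right) + \left(197 - -7596\right) = \left(2 - i \sqrt{8054}\right) + \left(197 + 7596\right) = \left(2 - i \sqrt{8054}\right) + 7793 = 7795 - i \sqrt{8054}$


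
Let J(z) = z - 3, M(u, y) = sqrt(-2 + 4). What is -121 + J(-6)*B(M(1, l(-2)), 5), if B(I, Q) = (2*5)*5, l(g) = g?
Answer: -571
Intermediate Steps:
M(u, y) = sqrt(2)
B(I, Q) = 50 (B(I, Q) = 10*5 = 50)
J(z) = -3 + z
-121 + J(-6)*B(M(1, l(-2)), 5) = -121 + (-3 - 6)*50 = -121 - 9*50 = -121 - 450 = -571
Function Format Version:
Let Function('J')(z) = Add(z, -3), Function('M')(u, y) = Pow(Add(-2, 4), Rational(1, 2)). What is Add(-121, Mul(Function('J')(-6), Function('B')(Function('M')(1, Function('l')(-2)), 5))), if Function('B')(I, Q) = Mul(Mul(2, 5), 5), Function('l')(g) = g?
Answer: -571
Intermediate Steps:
Function('M')(u, y) = Pow(2, Rational(1, 2))
Function('B')(I, Q) = 50 (Function('B')(I, Q) = Mul(10, 5) = 50)
Function('J')(z) = Add(-3, z)
Add(-121, Mul(Function('J')(-6), Function('B')(Function('M')(1, Function('l')(-2)), 5))) = Add(-121, Mul(Add(-3, -6), 50)) = Add(-121, Mul(-9, 50)) = Add(-121, -450) = -571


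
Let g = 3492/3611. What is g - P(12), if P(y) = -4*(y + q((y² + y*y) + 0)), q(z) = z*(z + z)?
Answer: 2396263092/3611 ≈ 6.6360e+5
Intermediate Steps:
q(z) = 2*z² (q(z) = z*(2*z) = 2*z²)
P(y) = -32*y⁴ - 4*y (P(y) = -4*(y + 2*((y² + y*y) + 0)²) = -4*(y + 2*((y² + y²) + 0)²) = -4*(y + 2*(2*y² + 0)²) = -4*(y + 2*(2*y²)²) = -4*(y + 2*(4*y⁴)) = -4*(y + 8*y⁴) = -32*y⁴ - 4*y)
g = 3492/3611 (g = 3492*(1/3611) = 3492/3611 ≈ 0.96704)
g - P(12) = 3492/3611 - (-32*12⁴ - 4*12) = 3492/3611 - (-32*20736 - 48) = 3492/3611 - (-663552 - 48) = 3492/3611 - 1*(-663600) = 3492/3611 + 663600 = 2396263092/3611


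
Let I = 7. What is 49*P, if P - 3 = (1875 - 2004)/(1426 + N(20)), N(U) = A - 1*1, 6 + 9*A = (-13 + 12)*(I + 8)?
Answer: 608433/4268 ≈ 142.56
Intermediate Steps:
A = -7/3 (A = -⅔ + ((-13 + 12)*(7 + 8))/9 = -⅔ + (-1*15)/9 = -⅔ + (⅑)*(-15) = -⅔ - 5/3 = -7/3 ≈ -2.3333)
N(U) = -10/3 (N(U) = -7/3 - 1*1 = -7/3 - 1 = -10/3)
P = 12417/4268 (P = 3 + (1875 - 2004)/(1426 - 10/3) = 3 - 129/4268/3 = 3 - 129*3/4268 = 3 - 387/4268 = 12417/4268 ≈ 2.9093)
49*P = 49*(12417/4268) = 608433/4268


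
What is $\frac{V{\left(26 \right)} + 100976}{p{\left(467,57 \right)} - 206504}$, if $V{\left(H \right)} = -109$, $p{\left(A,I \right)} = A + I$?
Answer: $- \frac{100867}{205980} \approx -0.48969$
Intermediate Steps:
$\frac{V{\left(26 \right)} + 100976}{p{\left(467,57 \right)} - 206504} = \frac{-109 + 100976}{\left(467 + 57\right) - 206504} = \frac{100867}{524 - 206504} = \frac{100867}{-205980} = 100867 \left(- \frac{1}{205980}\right) = - \frac{100867}{205980}$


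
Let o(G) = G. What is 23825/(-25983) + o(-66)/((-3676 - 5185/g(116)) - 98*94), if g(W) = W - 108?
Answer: -2566266401/2813673087 ≈ -0.91207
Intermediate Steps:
g(W) = -108 + W
23825/(-25983) + o(-66)/((-3676 - 5185/g(116)) - 98*94) = 23825/(-25983) - 66/((-3676 - 5185/(-108 + 116)) - 98*94) = 23825*(-1/25983) - 66/((-3676 - 5185/8) - 9212) = -23825/25983 - 66/((-3676 - 5185*⅛) - 9212) = -23825/25983 - 66/((-3676 - 5185/8) - 9212) = -23825/25983 - 66/(-34593/8 - 9212) = -23825/25983 - 66/(-108289/8) = -23825/25983 - 66*(-8/108289) = -23825/25983 + 528/108289 = -2566266401/2813673087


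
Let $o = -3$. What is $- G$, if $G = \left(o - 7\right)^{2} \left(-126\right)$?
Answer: $12600$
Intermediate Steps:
$G = -12600$ ($G = \left(-3 - 7\right)^{2} \left(-126\right) = \left(-10\right)^{2} \left(-126\right) = 100 \left(-126\right) = -12600$)
$- G = \left(-1\right) \left(-12600\right) = 12600$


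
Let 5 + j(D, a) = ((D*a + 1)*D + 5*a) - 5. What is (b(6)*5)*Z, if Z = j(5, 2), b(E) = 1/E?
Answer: 275/6 ≈ 45.833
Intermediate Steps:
j(D, a) = -10 + 5*a + D*(1 + D*a) (j(D, a) = -5 + (((D*a + 1)*D + 5*a) - 5) = -5 + (((1 + D*a)*D + 5*a) - 5) = -5 + ((D*(1 + D*a) + 5*a) - 5) = -5 + ((5*a + D*(1 + D*a)) - 5) = -5 + (-5 + 5*a + D*(1 + D*a)) = -10 + 5*a + D*(1 + D*a))
Z = 55 (Z = -10 + 5 + 5*2 + 2*5² = -10 + 5 + 10 + 2*25 = -10 + 5 + 10 + 50 = 55)
(b(6)*5)*Z = (5/6)*55 = ((⅙)*5)*55 = (⅚)*55 = 275/6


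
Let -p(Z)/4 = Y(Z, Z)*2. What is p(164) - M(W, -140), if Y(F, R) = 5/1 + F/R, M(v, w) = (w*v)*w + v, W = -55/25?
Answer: 215371/5 ≈ 43074.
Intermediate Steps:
W = -11/5 (W = -55*1/25 = -11/5 ≈ -2.2000)
M(v, w) = v + v*w² (M(v, w) = (v*w)*w + v = v*w² + v = v + v*w²)
Y(F, R) = 5 + F/R (Y(F, R) = 5*1 + F/R = 5 + F/R)
p(Z) = -48 (p(Z) = -4*(5 + Z/Z)*2 = -4*(5 + 1)*2 = -24*2 = -4*12 = -48)
p(164) - M(W, -140) = -48 - (-11)*(1 + (-140)²)/5 = -48 - (-11)*(1 + 19600)/5 = -48 - (-11)*19601/5 = -48 - 1*(-215611/5) = -48 + 215611/5 = 215371/5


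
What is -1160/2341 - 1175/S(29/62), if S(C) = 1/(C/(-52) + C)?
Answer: -4071988165/7547384 ≈ -539.52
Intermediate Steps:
S(C) = 52/(51*C) (S(C) = 1/(C*(-1/52) + C) = 1/(-C/52 + C) = 1/(51*C/52) = 52/(51*C))
-1160/2341 - 1175/S(29/62) = -1160/2341 - 1175/(52/(51*((29/62)))) = -1160*1/2341 - 1175/(52/(51*((29*(1/62))))) = -1160/2341 - 1175/(52/(51*(29/62))) = -1160/2341 - 1175/((52/51)*(62/29)) = -1160/2341 - 1175/3224/1479 = -1160/2341 - 1175*1479/3224 = -1160/2341 - 1737825/3224 = -4071988165/7547384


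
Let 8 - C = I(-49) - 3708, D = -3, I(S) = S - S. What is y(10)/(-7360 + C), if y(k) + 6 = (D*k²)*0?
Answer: 3/1822 ≈ 0.0016465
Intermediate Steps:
I(S) = 0
y(k) = -6 (y(k) = -6 - 3*k²*0 = -6 + 0 = -6)
C = 3716 (C = 8 - (0 - 3708) = 8 - 1*(-3708) = 8 + 3708 = 3716)
y(10)/(-7360 + C) = -6/(-7360 + 3716) = -6/(-3644) = -1/3644*(-6) = 3/1822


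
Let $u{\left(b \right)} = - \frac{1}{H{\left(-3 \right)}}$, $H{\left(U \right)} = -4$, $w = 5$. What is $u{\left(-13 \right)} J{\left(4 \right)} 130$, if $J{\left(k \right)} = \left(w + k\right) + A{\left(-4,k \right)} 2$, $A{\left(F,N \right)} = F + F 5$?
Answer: $- \frac{2535}{2} \approx -1267.5$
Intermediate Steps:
$A{\left(F,N \right)} = 6 F$ ($A{\left(F,N \right)} = F + 5 F = 6 F$)
$J{\left(k \right)} = -43 + k$ ($J{\left(k \right)} = \left(5 + k\right) + 6 \left(-4\right) 2 = \left(5 + k\right) - 48 = -43 + k$)
$u{\left(b \right)} = \frac{1}{4}$ ($u{\left(b \right)} = - \frac{1}{-4} = \left(-1\right) \left(- \frac{1}{4}\right) = \frac{1}{4}$)
$u{\left(-13 \right)} J{\left(4 \right)} 130 = \frac{-43 + 4}{4} \cdot 130 = \frac{1}{4} \left(-39\right) 130 = \left(- \frac{39}{4}\right) 130 = - \frac{2535}{2}$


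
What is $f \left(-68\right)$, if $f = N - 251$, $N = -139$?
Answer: $26520$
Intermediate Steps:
$f = -390$ ($f = -139 - 251 = -390$)
$f \left(-68\right) = \left(-390\right) \left(-68\right) = 26520$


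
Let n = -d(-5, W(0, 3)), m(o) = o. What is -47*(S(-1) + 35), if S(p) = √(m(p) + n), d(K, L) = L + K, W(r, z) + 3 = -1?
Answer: -1645 - 94*√2 ≈ -1777.9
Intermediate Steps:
W(r, z) = -4 (W(r, z) = -3 - 1 = -4)
d(K, L) = K + L
n = 9 (n = -(-5 - 4) = -1*(-9) = 9)
S(p) = √(9 + p) (S(p) = √(p + 9) = √(9 + p))
-47*(S(-1) + 35) = -47*(√(9 - 1) + 35) = -47*(√8 + 35) = -47*(2*√2 + 35) = -47*(35 + 2*√2) = -1645 - 94*√2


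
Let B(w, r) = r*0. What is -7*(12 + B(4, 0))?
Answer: -84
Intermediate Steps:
B(w, r) = 0
-7*(12 + B(4, 0)) = -7*(12 + 0) = -7*12 = -84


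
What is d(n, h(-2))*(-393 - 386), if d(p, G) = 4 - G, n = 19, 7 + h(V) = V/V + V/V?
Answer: -7011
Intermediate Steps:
h(V) = -5 (h(V) = -7 + (V/V + V/V) = -7 + (1 + 1) = -7 + 2 = -5)
d(n, h(-2))*(-393 - 386) = (4 - 1*(-5))*(-393 - 386) = (4 + 5)*(-779) = 9*(-779) = -7011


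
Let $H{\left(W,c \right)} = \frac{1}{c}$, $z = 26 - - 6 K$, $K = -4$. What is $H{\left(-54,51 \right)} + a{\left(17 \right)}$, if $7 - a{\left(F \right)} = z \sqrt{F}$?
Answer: $\frac{358}{51} - 2 \sqrt{17} \approx -1.2266$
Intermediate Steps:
$z = 2$ ($z = 26 - \left(-6\right) \left(-4\right) = 26 - 24 = 2$)
$a{\left(F \right)} = 7 - 2 \sqrt{F}$
$H{\left(-54,51 \right)} + a{\left(17 \right)} = \frac{1}{51} + \left(7 - 2 \sqrt{17}\right) = \frac{358}{51} - 2 \sqrt{17}$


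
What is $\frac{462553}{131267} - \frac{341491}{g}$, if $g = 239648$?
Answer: $\frac{66023402247}{31457874016} \approx 2.0988$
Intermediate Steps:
$\frac{462553}{131267} - \frac{341491}{g} = \frac{462553}{131267} - \frac{341491}{239648} = \frac{66023402247}{31457874016}$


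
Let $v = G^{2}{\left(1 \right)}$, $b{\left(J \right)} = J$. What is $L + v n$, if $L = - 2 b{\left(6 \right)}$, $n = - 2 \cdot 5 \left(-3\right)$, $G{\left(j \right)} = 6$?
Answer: $1068$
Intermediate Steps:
$n = 30$ ($n = \left(-2\right) \left(-15\right) = 30$)
$L = -12$ ($L = \left(-2\right) 6 = -12$)
$v = 36$ ($v = 6^{2} = 36$)
$L + v n = -12 + 36 \cdot 30 = -12 + 1080 = 1068$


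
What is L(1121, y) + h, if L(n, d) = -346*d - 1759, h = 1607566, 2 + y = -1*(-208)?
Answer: 1534531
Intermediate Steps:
y = 206 (y = -2 - 1*(-208) = -2 + 208 = 206)
L(n, d) = -1759 - 346*d
L(1121, y) + h = (-1759 - 346*206) + 1607566 = (-1759 - 71276) + 1607566 = -73035 + 1607566 = 1534531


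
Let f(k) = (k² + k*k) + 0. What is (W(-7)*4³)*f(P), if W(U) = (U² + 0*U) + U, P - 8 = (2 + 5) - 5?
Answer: 537600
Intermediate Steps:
P = 10 (P = 8 + ((2 + 5) - 5) = 8 + (7 - 5) = 8 + 2 = 10)
W(U) = U + U² (W(U) = (U² + 0) + U = U² + U = U + U²)
f(k) = 2*k² (f(k) = (k² + k²) + 0 = 2*k² + 0 = 2*k²)
(W(-7)*4³)*f(P) = (-7*(1 - 7)*4³)*(2*10²) = (-7*(-6)*64)*(2*100) = (42*64)*200 = 2688*200 = 537600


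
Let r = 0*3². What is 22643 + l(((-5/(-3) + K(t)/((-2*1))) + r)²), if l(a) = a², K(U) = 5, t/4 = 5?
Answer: 29345953/1296 ≈ 22643.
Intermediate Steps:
t = 20 (t = 4*5 = 20)
r = 0 (r = 0*9 = 0)
22643 + l(((-5/(-3) + K(t)/((-2*1))) + r)²) = 22643 + (((-5/(-3) + 5/((-2*1))) + 0)²)² = 22643 + (((-5*(-⅓) + 5/(-2)) + 0)²)² = 22643 + (((5/3 + 5*(-½)) + 0)²)² = 22643 + (((5/3 - 5/2) + 0)²)² = 22643 + ((-⅚ + 0)²)² = 22643 + ((-⅚)²)² = 22643 + (25/36)² = 22643 + 625/1296 = 29345953/1296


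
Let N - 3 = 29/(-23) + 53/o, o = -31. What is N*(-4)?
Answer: -84/713 ≈ -0.11781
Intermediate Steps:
N = 21/713 (N = 3 + (29/(-23) + 53/(-31)) = 3 + (29*(-1/23) + 53*(-1/31)) = 3 + (-29/23 - 53/31) = 3 - 2118/713 = 21/713 ≈ 0.029453)
N*(-4) = (21/713)*(-4) = -84/713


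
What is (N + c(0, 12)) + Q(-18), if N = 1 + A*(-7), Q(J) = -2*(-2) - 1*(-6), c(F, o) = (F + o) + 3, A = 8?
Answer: -30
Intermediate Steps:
c(F, o) = 3 + F + o
Q(J) = 10 (Q(J) = 4 + 6 = 10)
N = -55 (N = 1 + 8*(-7) = 1 - 56 = -55)
(N + c(0, 12)) + Q(-18) = (-55 + (3 + 0 + 12)) + 10 = (-55 + 15) + 10 = -40 + 10 = -30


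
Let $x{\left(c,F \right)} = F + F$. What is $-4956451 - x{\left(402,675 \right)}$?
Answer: $-4957801$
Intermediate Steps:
$x{\left(c,F \right)} = 2 F$
$-4956451 - x{\left(402,675 \right)} = -4956451 - 2 \cdot 675 = -4956451 - 1350 = -4957801$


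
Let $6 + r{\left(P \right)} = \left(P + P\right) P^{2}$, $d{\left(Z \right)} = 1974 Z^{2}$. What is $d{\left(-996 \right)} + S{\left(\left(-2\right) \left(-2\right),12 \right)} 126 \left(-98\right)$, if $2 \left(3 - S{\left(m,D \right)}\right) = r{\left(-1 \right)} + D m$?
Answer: $1958449500$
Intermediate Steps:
$r{\left(P \right)} = -6 + 2 P^{3}$ ($r{\left(P \right)} = -6 + \left(P + P\right) P^{2} = -6 + 2 P P^{2} = -6 + 2 P^{3}$)
$S{\left(m,D \right)} = 7 - \frac{D m}{2}$ ($S{\left(m,D \right)} = 3 - \frac{\left(-6 + 2 \left(-1\right)^{3}\right) + D m}{2} = 3 - \frac{\left(-6 + 2 \left(-1\right)\right) + D m}{2} = 3 - \frac{\left(-6 - 2\right) + D m}{2} = 3 - \frac{-8 + D m}{2} = 3 - \left(-4 + \frac{D m}{2}\right) = 7 - \frac{D m}{2}$)
$d{\left(-996 \right)} + S{\left(\left(-2\right) \left(-2\right),12 \right)} 126 \left(-98\right) = 1974 \left(-996\right)^{2} + \left(7 - 6 \left(\left(-2\right) \left(-2\right)\right)\right) 126 \left(-98\right) = 1974 \cdot 992016 + \left(7 - 6 \cdot 4\right) 126 \left(-98\right) = 1958239584 + \left(7 - 24\right) 126 \left(-98\right) = 1958239584 + \left(-17\right) 126 \left(-98\right) = 1958239584 - -209916 = 1958239584 + 209916 = 1958449500$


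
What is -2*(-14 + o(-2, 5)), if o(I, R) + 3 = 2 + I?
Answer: 34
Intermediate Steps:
o(I, R) = -1 + I (o(I, R) = -3 + (2 + I) = -1 + I)
-2*(-14 + o(-2, 5)) = -2*(-14 + (-1 - 2)) = -2*(-14 - 3) = -2*(-17) = 34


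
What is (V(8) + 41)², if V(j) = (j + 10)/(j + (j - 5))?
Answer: 219961/121 ≈ 1817.9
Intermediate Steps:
V(j) = (10 + j)/(-5 + 2*j) (V(j) = (10 + j)/(j + (-5 + j)) = (10 + j)/(-5 + 2*j))
(V(8) + 41)² = ((10 + 8)/(-5 + 2*8) + 41)² = (18/(-5 + 16) + 41)² = (18/11 + 41)² = (469/11)² = 219961/121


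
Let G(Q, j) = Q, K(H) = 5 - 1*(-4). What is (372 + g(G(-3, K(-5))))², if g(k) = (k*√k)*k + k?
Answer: 135918 + 6642*I*√3 ≈ 1.3592e+5 + 11504.0*I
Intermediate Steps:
K(H) = 9 (K(H) = 5 + 4 = 9)
g(k) = k + k^(5/2) (g(k) = k^(3/2)*k + k = k^(5/2) + k = k + k^(5/2))
(372 + g(G(-3, K(-5))))² = (372 + (-3 + (-3)^(5/2)))² = (372 + (-3 + 9*I*√3))² = (369 + 9*I*√3)²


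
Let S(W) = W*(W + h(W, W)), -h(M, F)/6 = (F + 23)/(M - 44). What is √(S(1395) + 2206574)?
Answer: √7563293287739/1351 ≈ 2035.6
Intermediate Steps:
h(M, F) = -6*(23 + F)/(-44 + M) (h(M, F) = -6*(F + 23)/(M - 44) = -6*(23 + F)/(-44 + M))
S(W) = W*(W + 6*(-23 - W)/(-44 + W))
√(S(1395) + 2206574) = √(1395*(-138 + 1395² - 50*1395)/(-44 + 1395) + 2206574) = √(1395*(-138 + 1946025 - 69750)/1351 + 2206574) = √(1395*(1/1351)*1876137 + 2206574) = √(2617211115/1351 + 2206574) = √(5598292589/1351) = √7563293287739/1351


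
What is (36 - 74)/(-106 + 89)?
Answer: 38/17 ≈ 2.2353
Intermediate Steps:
(36 - 74)/(-106 + 89) = -38/(-17) = -38*(-1/17) = 38/17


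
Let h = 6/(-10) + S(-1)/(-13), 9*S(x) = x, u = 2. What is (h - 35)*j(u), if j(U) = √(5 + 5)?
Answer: -20821*√10/585 ≈ -112.55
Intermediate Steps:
S(x) = x/9
j(U) = √10
h = -346/585 (h = 6/(-10) + ((⅑)*(-1))/(-13) = 6*(-⅒) - ⅑*(-1/13) = -⅗ + 1/117 = -346/585 ≈ -0.59145)
(h - 35)*j(u) = (-346/585 - 35)*√10 = -20821*√10/585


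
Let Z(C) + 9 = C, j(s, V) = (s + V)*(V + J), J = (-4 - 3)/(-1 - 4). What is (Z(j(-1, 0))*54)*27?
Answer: -75816/5 ≈ -15163.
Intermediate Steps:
J = 7/5 (J = -7/(-5) = -7*(-⅕) = 7/5 ≈ 1.4000)
j(s, V) = (7/5 + V)*(V + s) (j(s, V) = (s + V)*(V + 7/5) = (V + s)*(7/5 + V) = (7/5 + V)*(V + s))
Z(C) = -9 + C
(Z(j(-1, 0))*54)*27 = ((-9 + (0² + (7/5)*0 + (7/5)*(-1) + 0*(-1)))*54)*27 = ((-9 + (0 + 0 - 7/5 + 0))*54)*27 = ((-9 - 7/5)*54)*27 = -52/5*54*27 = -2808/5*27 = -75816/5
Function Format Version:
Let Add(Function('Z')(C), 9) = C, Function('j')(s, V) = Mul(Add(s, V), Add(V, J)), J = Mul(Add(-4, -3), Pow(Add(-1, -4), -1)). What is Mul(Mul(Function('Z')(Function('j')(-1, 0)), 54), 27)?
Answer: Rational(-75816, 5) ≈ -15163.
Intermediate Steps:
J = Rational(7, 5) (J = Mul(-7, Pow(-5, -1)) = Mul(-7, Rational(-1, 5)) = Rational(7, 5) ≈ 1.4000)
Function('j')(s, V) = Mul(Add(Rational(7, 5), V), Add(V, s)) (Function('j')(s, V) = Mul(Add(s, V), Add(V, Rational(7, 5))) = Mul(Add(V, s), Add(Rational(7, 5), V)) = Mul(Add(Rational(7, 5), V), Add(V, s)))
Function('Z')(C) = Add(-9, C)
Mul(Mul(Function('Z')(Function('j')(-1, 0)), 54), 27) = Mul(Mul(Add(-9, Add(Pow(0, 2), Mul(Rational(7, 5), 0), Mul(Rational(7, 5), -1), Mul(0, -1))), 54), 27) = Mul(Mul(Add(-9, Add(0, 0, Rational(-7, 5), 0)), 54), 27) = Mul(Mul(Add(-9, Rational(-7, 5)), 54), 27) = Mul(Mul(Rational(-52, 5), 54), 27) = Mul(Rational(-2808, 5), 27) = Rational(-75816, 5)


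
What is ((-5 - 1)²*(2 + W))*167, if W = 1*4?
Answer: 36072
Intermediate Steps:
W = 4
((-5 - 1)²*(2 + W))*167 = ((-5 - 1)²*(2 + 4))*167 = ((-6)²*6)*167 = (36*6)*167 = 216*167 = 36072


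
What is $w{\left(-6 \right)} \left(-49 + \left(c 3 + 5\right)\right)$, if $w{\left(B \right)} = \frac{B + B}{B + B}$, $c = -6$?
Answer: $-62$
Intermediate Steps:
$w{\left(B \right)} = 1$ ($w{\left(B \right)} = \frac{2 B}{2 B} = 2 B \frac{1}{2 B} = 1$)
$w{\left(-6 \right)} \left(-49 + \left(c 3 + 5\right)\right) = 1 \left(-49 + \left(\left(-6\right) 3 + 5\right)\right) = 1 \left(-49 + \left(-18 + 5\right)\right) = 1 \left(-49 - 13\right) = 1 \left(-62\right) = -62$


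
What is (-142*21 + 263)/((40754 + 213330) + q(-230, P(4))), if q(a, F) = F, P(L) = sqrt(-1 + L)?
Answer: -690854396/64558679053 + 2719*sqrt(3)/64558679053 ≈ -0.010701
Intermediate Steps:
(-142*21 + 263)/((40754 + 213330) + q(-230, P(4))) = (-142*21 + 263)/((40754 + 213330) + sqrt(-1 + 4)) = (-2982 + 263)/(254084 + sqrt(3)) = -2719/(254084 + sqrt(3))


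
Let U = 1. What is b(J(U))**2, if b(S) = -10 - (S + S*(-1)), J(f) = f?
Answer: 100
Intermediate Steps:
b(S) = -10 (b(S) = -10 - (S - S) = -10 - 1*0 = -10 + 0 = -10)
b(J(U))**2 = (-10)**2 = 100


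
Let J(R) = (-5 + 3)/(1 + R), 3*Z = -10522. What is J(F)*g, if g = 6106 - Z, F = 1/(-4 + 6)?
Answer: -115360/9 ≈ -12818.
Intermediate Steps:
F = ½ (F = 1/2 = ½ ≈ 0.50000)
Z = -10522/3 (Z = (⅓)*(-10522) = -10522/3 ≈ -3507.3)
J(R) = -2/(1 + R)
g = 28840/3 (g = 6106 - 1*(-10522/3) = 6106 + 10522/3 = 28840/3 ≈ 9613.3)
J(F)*g = -2/(1 + ½)*(28840/3) = -2/3/2*(28840/3) = -2*⅔*(28840/3) = -4/3*28840/3 = -115360/9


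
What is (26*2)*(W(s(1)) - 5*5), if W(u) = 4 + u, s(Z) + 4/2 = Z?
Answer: -1144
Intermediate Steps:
s(Z) = -2 + Z
(26*2)*(W(s(1)) - 5*5) = (26*2)*((4 + (-2 + 1)) - 5*5) = 52*((4 - 1) - 25) = 52*(3 - 25) = 52*(-22) = -1144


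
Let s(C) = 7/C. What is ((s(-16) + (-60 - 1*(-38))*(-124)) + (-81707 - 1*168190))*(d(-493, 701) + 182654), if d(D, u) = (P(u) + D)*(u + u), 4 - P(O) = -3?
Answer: 986142780249/8 ≈ 1.2327e+11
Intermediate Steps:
P(O) = 7 (P(O) = 4 - 1*(-3) = 4 + 3 = 7)
d(D, u) = 2*u*(7 + D) (d(D, u) = (7 + D)*(u + u) = (7 + D)*(2*u) = 2*u*(7 + D))
((s(-16) + (-60 - 1*(-38))*(-124)) + (-81707 - 1*168190))*(d(-493, 701) + 182654) = ((7/(-16) + (-60 - 1*(-38))*(-124)) + (-81707 - 1*168190))*(2*701*(7 - 493) + 182654) = ((7*(-1/16) + (-60 + 38)*(-124)) + (-81707 - 168190))*(2*701*(-486) + 182654) = ((-7/16 - 22*(-124)) - 249897)*(-681372 + 182654) = ((-7/16 + 2728) - 249897)*(-498718) = (43641/16 - 249897)*(-498718) = -3954711/16*(-498718) = 986142780249/8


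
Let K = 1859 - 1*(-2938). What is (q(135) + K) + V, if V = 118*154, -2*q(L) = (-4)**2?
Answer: 22961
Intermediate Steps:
q(L) = -8 (q(L) = -1/2*(-4)**2 = -1/2*16 = -8)
V = 18172
K = 4797 (K = 1859 + 2938 = 4797)
(q(135) + K) + V = (-8 + 4797) + 18172 = 4789 + 18172 = 22961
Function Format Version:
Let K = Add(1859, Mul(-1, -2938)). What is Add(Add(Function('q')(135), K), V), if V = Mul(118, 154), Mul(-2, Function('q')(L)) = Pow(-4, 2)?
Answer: 22961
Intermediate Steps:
Function('q')(L) = -8 (Function('q')(L) = Mul(Rational(-1, 2), Pow(-4, 2)) = Mul(Rational(-1, 2), 16) = -8)
V = 18172
K = 4797 (K = Add(1859, 2938) = 4797)
Add(Add(Function('q')(135), K), V) = Add(Add(-8, 4797), 18172) = Add(4789, 18172) = 22961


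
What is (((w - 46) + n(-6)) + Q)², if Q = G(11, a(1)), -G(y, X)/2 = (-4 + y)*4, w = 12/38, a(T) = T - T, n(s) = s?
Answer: 4186116/361 ≈ 11596.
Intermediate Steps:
a(T) = 0
w = 6/19 (w = 12*(1/38) = 6/19 ≈ 0.31579)
G(y, X) = 32 - 8*y (G(y, X) = -2*(-4 + y)*4 = -2*(-16 + 4*y) = 32 - 8*y)
Q = -56 (Q = 32 - 8*11 = 32 - 88 = -56)
(((w - 46) + n(-6)) + Q)² = (((6/19 - 46) - 6) - 56)² = ((-868/19 - 6) - 56)² = (-982/19 - 56)² = (-2046/19)² = 4186116/361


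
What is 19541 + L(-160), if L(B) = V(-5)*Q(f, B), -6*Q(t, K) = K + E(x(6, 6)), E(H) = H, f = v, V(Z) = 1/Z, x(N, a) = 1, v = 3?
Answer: 195357/10 ≈ 19536.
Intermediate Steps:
f = 3
Q(t, K) = -⅙ - K/6 (Q(t, K) = -(K + 1)/6 = -(1 + K)/6 = -⅙ - K/6)
L(B) = 1/30 + B/30 (L(B) = (-⅙ - B/6)/(-5) = -(-⅙ - B/6)/5 = 1/30 + B/30)
19541 + L(-160) = 19541 + (1/30 + (1/30)*(-160)) = 19541 + (1/30 - 16/3) = 19541 - 53/10 = 195357/10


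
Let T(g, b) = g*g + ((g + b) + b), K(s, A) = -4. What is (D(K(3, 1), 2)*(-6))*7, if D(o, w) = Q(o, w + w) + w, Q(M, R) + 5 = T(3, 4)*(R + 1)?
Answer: -4074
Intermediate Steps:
T(g, b) = g + g² + 2*b (T(g, b) = g² + ((b + g) + b) = g² + (g + 2*b) = g + g² + 2*b)
Q(M, R) = 15 + 20*R (Q(M, R) = -5 + (3 + 3² + 2*4)*(R + 1) = -5 + (3 + 9 + 8)*(1 + R) = -5 + 20*(1 + R) = -5 + (20 + 20*R) = 15 + 20*R)
D(o, w) = 15 + 41*w (D(o, w) = (15 + 20*(w + w)) + w = (15 + 20*(2*w)) + w = (15 + 40*w) + w = 15 + 41*w)
(D(K(3, 1), 2)*(-6))*7 = ((15 + 41*2)*(-6))*7 = ((15 + 82)*(-6))*7 = (97*(-6))*7 = -582*7 = -4074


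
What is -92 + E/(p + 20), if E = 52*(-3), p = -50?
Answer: -434/5 ≈ -86.800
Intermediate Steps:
E = -156
-92 + E/(p + 20) = -92 - 156/(-50 + 20) = -92 - 156/(-30) = -92 - 156*(-1/30) = -92 + 26/5 = -434/5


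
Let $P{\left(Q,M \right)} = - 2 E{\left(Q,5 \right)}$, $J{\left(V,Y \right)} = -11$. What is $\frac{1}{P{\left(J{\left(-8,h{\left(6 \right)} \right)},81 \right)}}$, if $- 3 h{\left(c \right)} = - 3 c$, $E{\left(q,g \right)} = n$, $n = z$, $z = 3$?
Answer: $- \frac{1}{6} \approx -0.16667$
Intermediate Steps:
$n = 3$
$E{\left(q,g \right)} = 3$
$h{\left(c \right)} = c$ ($h{\left(c \right)} = - \frac{\left(-3\right) c}{3} = c$)
$P{\left(Q,M \right)} = -6$ ($P{\left(Q,M \right)} = \left(-2\right) 3 = -6$)
$\frac{1}{P{\left(J{\left(-8,h{\left(6 \right)} \right)},81 \right)}} = \frac{1}{-6} = - \frac{1}{6}$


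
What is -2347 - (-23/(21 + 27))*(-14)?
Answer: -56489/24 ≈ -2353.7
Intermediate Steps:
-2347 - (-23/(21 + 27))*(-14) = -2347 - (-23/48)*(-14) = -2347 - (-23*1/48)*(-14) = -2347 - (-23)*(-14)/48 = -2347 - 1*161/24 = -2347 - 161/24 = -56489/24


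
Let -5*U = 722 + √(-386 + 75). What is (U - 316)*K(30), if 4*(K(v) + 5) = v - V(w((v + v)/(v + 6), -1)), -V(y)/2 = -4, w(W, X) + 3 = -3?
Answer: -1151/5 - I*√311/10 ≈ -230.2 - 1.7635*I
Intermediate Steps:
w(W, X) = -6 (w(W, X) = -3 - 3 = -6)
V(y) = 8 (V(y) = -2*(-4) = 8)
U = -722/5 - I*√311/5 (U = -(722 + √(-386 + 75))/5 = -(722 + √(-311))/5 = -(722 + I*√311)/5 = -722/5 - I*√311/5 ≈ -144.4 - 3.527*I)
K(v) = -7 + v/4 (K(v) = -5 + (v - 1*8)/4 = -5 + (v - 8)/4 = -5 + (-8 + v)/4 = -5 + (-2 + v/4) = -7 + v/4)
(U - 316)*K(30) = ((-722/5 - I*√311/5) - 316)*(-7 + (¼)*30) = (-2302/5 - I*√311/5)*(-7 + 15/2) = (-2302/5 - I*√311/5)*(½) = -1151/5 - I*√311/10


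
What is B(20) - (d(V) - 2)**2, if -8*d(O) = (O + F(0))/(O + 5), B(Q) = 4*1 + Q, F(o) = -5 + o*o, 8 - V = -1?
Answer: 15567/784 ≈ 19.856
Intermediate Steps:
V = 9 (V = 8 - 1*(-1) = 8 + 1 = 9)
F(o) = -5 + o**2
B(Q) = 4 + Q
d(O) = -(-5 + O)/(8*(5 + O)) (d(O) = -(O + (-5 + 0**2))/(8*(O + 5)) = -(O + (-5 + 0))/(8*(5 + O)) = -(O - 5)/(8*(5 + O)) = -(-5 + O)/(8*(5 + O)))
B(20) - (d(V) - 2)**2 = (4 + 20) - ((5 - 1*9)/(8*(5 + 9)) - 2)**2 = 24 - ((1/8)*(5 - 9)/14 - 2)**2 = 24 - ((1/8)*(1/14)*(-4) - 2)**2 = 24 - (-1/28 - 2)**2 = 24 - (-57/28)**2 = 24 - 1*3249/784 = 24 - 3249/784 = 15567/784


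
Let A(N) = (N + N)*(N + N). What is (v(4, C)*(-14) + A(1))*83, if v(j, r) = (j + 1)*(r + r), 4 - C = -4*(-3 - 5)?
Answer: 325692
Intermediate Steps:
A(N) = 4*N² (A(N) = (2*N)*(2*N) = 4*N²)
C = -28 (C = 4 - (-4)*(-3 - 5) = 4 - (-4)*(-8) = 4 - 1*32 = 4 - 32 = -28)
v(j, r) = 2*r*(1 + j) (v(j, r) = (1 + j)*(2*r) = 2*r*(1 + j))
(v(4, C)*(-14) + A(1))*83 = ((2*(-28)*(1 + 4))*(-14) + 4*1²)*83 = ((2*(-28)*5)*(-14) + 4*1)*83 = (-280*(-14) + 4)*83 = (3920 + 4)*83 = 3924*83 = 325692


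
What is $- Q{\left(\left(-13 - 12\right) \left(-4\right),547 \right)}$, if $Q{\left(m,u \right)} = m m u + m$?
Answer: $-5470100$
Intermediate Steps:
$Q{\left(m,u \right)} = m + u m^{2}$ ($Q{\left(m,u \right)} = m^{2} u + m = u m^{2} + m = m + u m^{2}$)
$- Q{\left(\left(-13 - 12\right) \left(-4\right),547 \right)} = - \left(-13 - 12\right) \left(-4\right) \left(1 + \left(-13 - 12\right) \left(-4\right) 547\right) = - \left(-25\right) \left(-4\right) \left(1 + \left(-25\right) \left(-4\right) 547\right) = - 100 \left(1 + 100 \cdot 547\right) = - 100 \left(1 + 54700\right) = - 100 \cdot 54701 = \left(-1\right) 5470100 = -5470100$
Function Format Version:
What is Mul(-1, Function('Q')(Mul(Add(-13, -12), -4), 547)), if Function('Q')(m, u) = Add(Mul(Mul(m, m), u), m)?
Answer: -5470100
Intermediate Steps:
Function('Q')(m, u) = Add(m, Mul(u, Pow(m, 2))) (Function('Q')(m, u) = Add(Mul(Pow(m, 2), u), m) = Add(Mul(u, Pow(m, 2)), m) = Add(m, Mul(u, Pow(m, 2))))
Mul(-1, Function('Q')(Mul(Add(-13, -12), -4), 547)) = Mul(-1, Mul(Mul(Add(-13, -12), -4), Add(1, Mul(Mul(Add(-13, -12), -4), 547)))) = Mul(-1, Mul(Mul(-25, -4), Add(1, Mul(Mul(-25, -4), 547)))) = Mul(-1, Mul(100, Add(1, Mul(100, 547)))) = Mul(-1, Mul(100, Add(1, 54700))) = Mul(-1, Mul(100, 54701)) = Mul(-1, 5470100) = -5470100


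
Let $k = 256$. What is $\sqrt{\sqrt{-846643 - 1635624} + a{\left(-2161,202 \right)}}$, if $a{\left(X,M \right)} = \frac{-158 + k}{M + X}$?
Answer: $\frac{\sqrt{-191982 + 3837681 i \sqrt{2482267}}}{1959} \approx 28.067 + 28.068 i$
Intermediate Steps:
$a{\left(X,M \right)} = \frac{98}{M + X}$ ($a{\left(X,M \right)} = \frac{-158 + 256}{M + X} = \frac{98}{M + X}$)
$\sqrt{\sqrt{-846643 - 1635624} + a{\left(-2161,202 \right)}} = \sqrt{\sqrt{-846643 - 1635624} + \frac{98}{202 - 2161}} = \sqrt{\sqrt{-2482267} + \frac{98}{-1959}} = \sqrt{i \sqrt{2482267} + 98 \left(- \frac{1}{1959}\right)} = \sqrt{i \sqrt{2482267} - \frac{98}{1959}} = \sqrt{- \frac{98}{1959} + i \sqrt{2482267}}$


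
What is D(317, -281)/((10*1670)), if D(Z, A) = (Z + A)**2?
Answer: 324/4175 ≈ 0.077605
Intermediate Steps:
D(Z, A) = (A + Z)**2
D(317, -281)/((10*1670)) = (-281 + 317)**2/((10*1670)) = 36**2/16700 = 1296*(1/16700) = 324/4175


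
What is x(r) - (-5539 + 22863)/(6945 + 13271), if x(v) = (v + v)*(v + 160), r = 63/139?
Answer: 14118960361/97648334 ≈ 144.59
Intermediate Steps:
r = 63/139 (r = 63*(1/139) = 63/139 ≈ 0.45324)
x(v) = 2*v*(160 + v) (x(v) = (2*v)*(160 + v) = 2*v*(160 + v))
x(r) - (-5539 + 22863)/(6945 + 13271) = 2*(63/139)*(160 + 63/139) - (-5539 + 22863)/(6945 + 13271) = 2*(63/139)*(22303/139) - 17324/20216 = 2810178/19321 - 17324/20216 = 2810178/19321 - 1*4331/5054 = 2810178/19321 - 4331/5054 = 14118960361/97648334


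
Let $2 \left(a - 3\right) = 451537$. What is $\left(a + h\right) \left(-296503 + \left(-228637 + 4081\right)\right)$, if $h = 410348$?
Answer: $- \frac{662911581101}{2} \approx -3.3146 \cdot 10^{11}$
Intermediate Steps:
$a = \frac{451543}{2}$ ($a = 3 + \frac{1}{2} \cdot 451537 = 3 + \frac{451537}{2} = \frac{451543}{2} \approx 2.2577 \cdot 10^{5}$)
$\left(a + h\right) \left(-296503 + \left(-228637 + 4081\right)\right) = \left(\frac{451543}{2} + 410348\right) \left(-296503 + \left(-228637 + 4081\right)\right) = \frac{1272239 \left(-296503 - 224556\right)}{2} = \frac{1272239}{2} \left(-521059\right) = - \frac{662911581101}{2}$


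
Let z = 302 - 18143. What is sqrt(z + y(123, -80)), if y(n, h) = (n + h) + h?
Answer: I*sqrt(17878) ≈ 133.71*I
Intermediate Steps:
y(n, h) = n + 2*h (y(n, h) = (h + n) + h = n + 2*h)
z = -17841
sqrt(z + y(123, -80)) = sqrt(-17841 + (123 + 2*(-80))) = sqrt(-17841 + (123 - 160)) = sqrt(-17841 - 37) = sqrt(-17878) = I*sqrt(17878)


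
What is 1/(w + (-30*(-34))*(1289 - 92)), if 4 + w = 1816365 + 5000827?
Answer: 1/8038128 ≈ 1.2441e-7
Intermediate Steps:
w = 6817188 (w = -4 + (1816365 + 5000827) = -4 + 6817192 = 6817188)
1/(w + (-30*(-34))*(1289 - 92)) = 1/(6817188 + (-30*(-34))*(1289 - 92)) = 1/(6817188 + 1020*1197) = 1/(6817188 + 1220940) = 1/8038128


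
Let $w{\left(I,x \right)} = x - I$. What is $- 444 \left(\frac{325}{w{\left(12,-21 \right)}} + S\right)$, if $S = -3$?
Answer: $\frac{62752}{11} \approx 5704.7$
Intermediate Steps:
$- 444 \left(\frac{325}{w{\left(12,-21 \right)}} + S\right) = - 444 \left(\frac{325}{-21 - 12} - 3\right) = - 444 \left(\frac{325}{-33} - 3\right) = - 444 \left(325 \left(- \frac{1}{33}\right) - 3\right) = - 444 \left(- \frac{325}{33} - 3\right) = \left(-444\right) \left(- \frac{424}{33}\right) = \frac{62752}{11}$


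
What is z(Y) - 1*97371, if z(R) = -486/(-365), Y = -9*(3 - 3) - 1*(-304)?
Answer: -35539929/365 ≈ -97370.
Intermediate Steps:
Y = 304 (Y = -9*0 + 304 = 0 + 304 = 304)
z(R) = 486/365 (z(R) = -486*(-1/365) = 486/365)
z(Y) - 1*97371 = 486/365 - 1*97371 = 486/365 - 97371 = -35539929/365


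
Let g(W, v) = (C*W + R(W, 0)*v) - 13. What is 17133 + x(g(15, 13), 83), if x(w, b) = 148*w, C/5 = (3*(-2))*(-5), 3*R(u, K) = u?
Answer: 357829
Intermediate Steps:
R(u, K) = u/3
C = 150 (C = 5*((3*(-2))*(-5)) = 5*(-6*(-5)) = 5*30 = 150)
g(W, v) = -13 + 150*W + W*v/3 (g(W, v) = (150*W + (W/3)*v) - 13 = (150*W + W*v/3) - 13 = -13 + 150*W + W*v/3)
17133 + x(g(15, 13), 83) = 17133 + 148*(-13 + 150*15 + (⅓)*15*13) = 17133 + 148*(-13 + 2250 + 65) = 17133 + 148*2302 = 17133 + 340696 = 357829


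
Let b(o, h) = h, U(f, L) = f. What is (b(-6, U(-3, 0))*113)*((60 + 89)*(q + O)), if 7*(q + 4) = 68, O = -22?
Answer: 5758254/7 ≈ 8.2261e+5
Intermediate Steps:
q = 40/7 (q = -4 + (⅐)*68 = -4 + 68/7 = 40/7 ≈ 5.7143)
(b(-6, U(-3, 0))*113)*((60 + 89)*(q + O)) = (-3*113)*((60 + 89)*(40/7 - 22)) = -50511*(-114)/7 = -339*(-16986/7) = 5758254/7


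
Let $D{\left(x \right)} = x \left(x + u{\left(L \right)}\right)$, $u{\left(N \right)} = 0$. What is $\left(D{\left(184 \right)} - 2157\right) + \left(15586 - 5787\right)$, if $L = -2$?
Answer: $41498$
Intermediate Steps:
$D{\left(x \right)} = x^{2}$ ($D{\left(x \right)} = x \left(x + 0\right) = x x = x^{2}$)
$\left(D{\left(184 \right)} - 2157\right) + \left(15586 - 5787\right) = \left(184^{2} - 2157\right) + \left(15586 - 5787\right) = \left(33856 - 2157\right) + 9799 = 31699 + 9799 = 41498$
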